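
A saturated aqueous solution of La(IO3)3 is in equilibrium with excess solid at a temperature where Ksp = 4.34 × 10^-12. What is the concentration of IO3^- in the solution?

La(IO3)3(s) ⇌ La^3+(aq) + 3 IO3^-(aq)
Ksp = [La^3+][IO3^-]^3
With molar solubility s: [La^3+] = s, [IO3^-] = 3s.
Ksp = s(3s)^3 = 27s^4
Solving, s = (4.34 × 10^-12/27)^(1/4) = 6.332 x 10^-4 M
[IO3^-] = 3s = 1.90 × 10^-3 M

1.90 × 10^-3 M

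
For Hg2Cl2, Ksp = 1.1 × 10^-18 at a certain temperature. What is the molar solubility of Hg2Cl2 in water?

s ≈ 6.5e-7 M

Hg2Cl2(s) ⇌ Hg2^2+(aq) + 2 Cl^-(aq)
Ksp = [Hg2^2+][Cl^-]^2
For each mole of Hg2Cl2 that dissolves: [Hg2^2+] = s, [Cl^-] = 2s.
So Ksp = s × (2s)^2 = 4s^3
s = (1.1 × 10^-18 / 4)^(1/3) = 6.5 × 10^-7 M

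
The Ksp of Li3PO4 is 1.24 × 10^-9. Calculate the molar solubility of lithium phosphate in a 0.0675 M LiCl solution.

Li3PO4(s) <=> 3 Li^+(aq) + PO4^3-(aq)
Ksp = [Li^+]^3[PO4^3-]
If s mol/L dissolves here, [Li^+] = 0.0675 + 3s ≈ 0.0675, [PO4^3-] = s (common-ion effect: Li^+ is already 0.0675 M).
Ksp ≈ (0.0675)^3 × s
s = 4.03 × 10^-6 M
Check: 3s = 1.2 × 10^-5 ≪ 0.0675, so the approximation is valid.

4.03e-6 M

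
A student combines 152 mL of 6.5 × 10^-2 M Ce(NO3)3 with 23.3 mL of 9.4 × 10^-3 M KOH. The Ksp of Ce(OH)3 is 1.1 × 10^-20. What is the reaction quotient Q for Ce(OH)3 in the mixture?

Q ≈ 1.1e-10

Total volume = 152 + 23.3 = 175.3 mL.
[Ce^3+] = 6.5 × 10^-2 × (152/175.3) = 5.64 × 10^-2 M
[OH^-] = 9.4 x 10^-3 × (23.3/175.3) = 1.25 × 10^-3 M
Ce(OH)3(s) <=> Ce^3+(aq) + 3 OH^-(aq), so Q = [Ce^3+][OH^-]^3
Q = (5.64 x 10^-2)(1.25 x 10^-3)^3 = 1.1 × 10^-10
Q > Ksp, so Ce(OH)3 will precipitate.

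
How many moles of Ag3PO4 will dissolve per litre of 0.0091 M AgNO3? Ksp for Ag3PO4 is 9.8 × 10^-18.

Ag3PO4(s) <=> 3 Ag^+ + PO4^3-
Ksp = [Ag^+]^3[PO4^3-]
Let s = moles of Ag3PO4 that dissolve per litre. [Ag^+] = 0.0091 + 3s ≈ 0.0091, [PO4^3-] = s (common-ion effect: Ag^+ is already 0.0091 M).
Ksp ≈ (0.0091)^3 × s
s = 1.3 × 10^-11 M
Check: 3s = 3.9 x 10^-11 ≪ 0.0091, so the approximation is valid.

1.3 × 10^-11 M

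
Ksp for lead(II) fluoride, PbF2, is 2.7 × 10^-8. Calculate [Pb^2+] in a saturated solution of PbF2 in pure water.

[Pb^2+] ≈ 1.9e-3 M

PbF2(s) ⇌ Pb^2+(aq) + 2 F^-(aq)
Ksp = [Pb^2+][F^-]^2
With molar solubility s: [Pb^2+] = s, [F^-] = 2s.
So Ksp = s × (2s)^2 = 4s^3
s^3 = 2.7 × 10^-8 / 4, so s = 1.89 × 10^-3 M
[Pb^2+] = s = 1.9 × 10^-3 M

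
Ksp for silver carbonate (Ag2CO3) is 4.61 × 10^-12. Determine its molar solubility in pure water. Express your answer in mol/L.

1.05 x 10^-4 M

Ag2CO3(s) <=> 2 Ag^+ + CO3^2-
Ksp = [Ag^+]^2[CO3^2-]
If s mol/L of Ag2CO3 dissolves, [Ag^+] = 2s and [CO3^2-] = s.
So Ksp = (2s)^2 × s = 4s^3
Solving, s = (4.61 × 10^-12/4)^(1/3) = 1.05 × 10^-4 M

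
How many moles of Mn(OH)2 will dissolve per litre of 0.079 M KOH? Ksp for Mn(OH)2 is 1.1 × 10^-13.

1.8 x 10^-11 M

Mn(OH)2(s) <=> Mn^2+(aq) + 2 OH^-(aq)
Ksp = [Mn^2+][OH^-]^2
Let s be the molar solubility in this solution. [Mn^2+] = s, [OH^-] = 0.079 + 2s ≈ 0.079 (since OH^- from KOH dominates).
Ksp ≈ s × (0.079)^2
s = 1.8 x 10^-11 M
Check: 2s = 3.5 × 10^-11 ≪ 0.079, so the approximation is valid.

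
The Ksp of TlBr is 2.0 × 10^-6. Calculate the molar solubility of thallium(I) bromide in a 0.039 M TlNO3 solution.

s = 5.1 x 10^-5 M

TlBr(s) ⇌ Tl^+ + Br^-
Ksp = [Tl^+][Br^-]
Let s be the molar solubility in this solution. [Tl^+] = 0.039 + s ≈ 0.039, [Br^-] = s (Ksp is small, so little additional dissolves).
Ksp ≈ 0.039 × s
s = 5.1 × 10^-5 M
Check: s = 5.1 x 10^-5 ≪ 0.039, so the approximation is valid.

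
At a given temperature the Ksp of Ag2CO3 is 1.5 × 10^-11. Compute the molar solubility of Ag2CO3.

1.6 × 10^-4 M

Ag2CO3(s) <=> 2 Ag^+ + CO3^2-
Ksp = [Ag^+]^2[CO3^2-]
For each mole of Ag2CO3 that dissolves: [Ag^+] = 2s, [CO3^2-] = s.
Ksp = (2s)^2s = 4s^3
Solving, s = (1.5 × 10^-11/4)^(1/3) = 1.6 x 10^-4 M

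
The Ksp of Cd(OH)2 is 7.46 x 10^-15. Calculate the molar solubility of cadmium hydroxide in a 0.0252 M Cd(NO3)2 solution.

Cd(OH)2(s) ⇌ Cd^2+ + 2 OH^-
Ksp = [Cd^2+][OH^-]^2
If s mol/L dissolves here, [Cd^2+] = 0.0252 + s ≈ 0.0252, [OH^-] = 2s (since Cd^2+ from Cd(NO3)2 dominates).
Ksp ≈ 0.0252 × (2s)^2
s = 2.72 × 10^-7 M
Check: s = 2.7 × 10^-7 ≪ 0.0252, so the approximation is valid.

2.72 x 10^-7 M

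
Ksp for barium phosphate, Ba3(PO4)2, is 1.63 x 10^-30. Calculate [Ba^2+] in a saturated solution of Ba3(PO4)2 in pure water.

[Ba^2+] = 1.30e-6 M

Ba3(PO4)2(s) ⇌ 3 Ba^2+(aq) + 2 PO4^3-(aq)
Ksp = [Ba^2+]^3[PO4^3-]^2
If s mol/L of Ba3(PO4)2 dissolves, [Ba^2+] = 3s and [PO4^3-] = 2s.
Ksp = (3s)^3(2s)^2 = 108s^5
s^5 = 1.63 x 10^-30 / 108, so s = 4.323 × 10^-7 M
[Ba^2+] = 3s = 1.30 × 10^-6 M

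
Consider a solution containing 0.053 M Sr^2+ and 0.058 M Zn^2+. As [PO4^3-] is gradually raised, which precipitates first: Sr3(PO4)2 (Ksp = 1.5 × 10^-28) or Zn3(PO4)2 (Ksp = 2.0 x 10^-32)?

Each salt begins to precipitate when Q = Ksp, i.e. when [PO4^3-] reaches its threshold.
For Sr3(PO4)2: 1.5 × 10^-28 = (0.053)^3 × [PO4^3-]^2  ⇒  [PO4^3-] = 1.0 × 10^-12 M.
For Zn3(PO4)2: 2.0 x 10^-32 = (0.058)^3 × [PO4^3-]^2  ⇒  [PO4^3-] = 1.0 x 10^-14 M.
The salt with the lower threshold [PO4^3-] precipitates first: Zn3(PO4)2.

Zn3(PO4)2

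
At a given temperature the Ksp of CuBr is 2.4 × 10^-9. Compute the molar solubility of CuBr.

CuBr(s) <=> Cu^+(aq) + Br^-(aq)
Ksp = [Cu^+][Br^-]
If s mol/L of CuBr dissolves, [Cu^+] = s and [Br^-] = s.
Ksp = s × s = s^2
s = (2.4 × 10^-9)^(1/2) = 4.9 x 10^-5 M

4.9 × 10^-5 M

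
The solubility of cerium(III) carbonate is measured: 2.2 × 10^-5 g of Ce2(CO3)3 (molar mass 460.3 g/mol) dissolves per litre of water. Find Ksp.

Ksp = 2.7 x 10^-35

Molar solubility s = (2.2 x 10^-5 g/L) / (460.3 g/mol) = 4.78 × 10^-8 M.
Ce2(CO3)3(s) ⇌ 2 Ce^3+ + 3 CO3^2-
With molar solubility s: [Ce^3+] = 2s, [CO3^2-] = 3s.
Ksp = [Ce^3+]^2[CO3^2-]^3
So Ksp = (2s)^2 × (3s)^3 = 108s^5
With s = 4.78 x 10^-8: Ksp = 2.7 × 10^-35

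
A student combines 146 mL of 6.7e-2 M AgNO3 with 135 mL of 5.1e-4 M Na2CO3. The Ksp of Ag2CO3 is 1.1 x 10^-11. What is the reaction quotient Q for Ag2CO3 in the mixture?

Q = 3.0e-7

Total volume = 146 + 135 = 281 mL.
[Ag^+] = 6.7 x 10^-2 × (146/281) = 3.48 × 10^-2 M
[CO3^2-] = 5.1 × 10^-4 × (135/281) = 2.45 x 10^-4 M
Ag2CO3(s) ⇌ 2 Ag^+ + CO3^2-, so Q = [Ag^+]^2[CO3^2-]
Q = (3.48 x 10^-2)^2(2.45 x 10^-4) = 3.0 x 10^-7
Q > Ksp, so Ag2CO3 will precipitate.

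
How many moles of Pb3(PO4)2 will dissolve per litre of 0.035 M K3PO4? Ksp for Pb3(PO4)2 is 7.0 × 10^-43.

Pb3(PO4)2(s) ⇌ 3 Pb^2+ + 2 PO4^3-
Ksp = [Pb^2+]^3[PO4^3-]^2
If s mol/L dissolves here, [Pb^2+] = 3s, [PO4^3-] = 0.035 + 2s ≈ 0.035 (Ksp is small, so little additional dissolves).
Ksp ≈ (3s)^3 × (0.035)^2
s = 2.8 × 10^-14 M
Check: 2s = 5.5 × 10^-14 ≪ 0.035, so the approximation is valid.

s = 2.8 × 10^-14 M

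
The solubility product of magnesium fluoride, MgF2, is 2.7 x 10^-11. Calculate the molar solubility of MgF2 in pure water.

s ≈ 1.9 x 10^-4 M

MgF2(s) ⇌ Mg^2+(aq) + 2 F^-(aq)
Ksp = [Mg^2+][F^-]^2
With molar solubility s: [Mg^2+] = s, [F^-] = 2s.
Substituting: Ksp = s(2s)^2 = 4s^3
s = (2.7 x 10^-11 / 4)^(1/3) = 1.9 x 10^-4 M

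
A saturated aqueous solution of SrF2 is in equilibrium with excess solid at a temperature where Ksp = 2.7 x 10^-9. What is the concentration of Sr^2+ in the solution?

[Sr^2+] ≈ 8.8 × 10^-4 M

SrF2(s) ⇌ Sr^2+ + 2 F^-
Ksp = [Sr^2+][F^-]^2
If s mol/L of SrF2 dissolves, [Sr^2+] = s and [F^-] = 2s.
Ksp = s(2s)^2 = 4s^3
Solving, s = (2.7 x 10^-9/4)^(1/3) = 8.77 x 10^-4 M
[Sr^2+] = s = 8.8 × 10^-4 M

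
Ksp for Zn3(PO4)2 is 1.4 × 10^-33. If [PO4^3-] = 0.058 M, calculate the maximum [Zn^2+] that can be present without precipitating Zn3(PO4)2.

7.5 × 10^-11 M

Zn3(PO4)2(s) ⇌ 3 Zn^2+(aq) + 2 PO4^3-(aq)
Ksp = [Zn^2+]^3[PO4^3-]^2
Precipitation begins when Q = Ksp. With [PO4^3-] = 0.058 M:
1.4 × 10^-33 = (0.058)^2 × [Zn^2+]^3
[Zn^2+] = (1.4 × 10^-33 / 3.36 x 10^-3)^(1/3) = 7.5 x 10^-11 M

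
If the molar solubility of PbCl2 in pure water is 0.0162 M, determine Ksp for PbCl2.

PbCl2(s) <=> Pb^2+ + 2 Cl^-
With molar solubility s: [Pb^2+] = s, [Cl^-] = 2s.
Ksp = [Pb^2+][Cl^-]^2
Substituting: Ksp = s(2s)^2 = 4s^3
Ksp = 4 × (1.62 × 10^-2)^3 = 1.70 × 10^-5

Ksp ≈ 1.70 x 10^-5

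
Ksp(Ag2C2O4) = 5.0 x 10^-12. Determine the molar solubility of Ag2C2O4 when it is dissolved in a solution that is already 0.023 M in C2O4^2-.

Ag2C2O4(s) <=> 2 Ag^+(aq) + C2O4^2-(aq)
Ksp = [Ag^+]^2[C2O4^2-]
Let s = moles of Ag2C2O4 that dissolve per litre. [Ag^+] = 2s, [C2O4^2-] = 0.023 + s ≈ 0.023 (common-ion effect: C2O4^2- is already 0.023 M).
Ksp ≈ (2s)^2 × 0.023
s = 7.4 × 10^-6 M
Check: s = 7.4 × 10^-6 ≪ 0.023, so the approximation is valid.

7.4 x 10^-6 M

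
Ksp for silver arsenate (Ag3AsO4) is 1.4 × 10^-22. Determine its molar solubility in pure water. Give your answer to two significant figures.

1.5 x 10^-6 M

Ag3AsO4(s) <=> 3 Ag^+ + AsO4^3-
Ksp = [Ag^+]^3[AsO4^3-]
Let s = molar solubility. Then [Ag^+] = 3s and [AsO4^3-] = s.
Ksp = (3s)^3s = 27s^4
Solving, s = (1.4 × 10^-22/27)^(1/4) = 1.5 × 10^-6 M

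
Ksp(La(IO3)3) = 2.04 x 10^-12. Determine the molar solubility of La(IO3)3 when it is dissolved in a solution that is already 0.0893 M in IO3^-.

s = 2.86 x 10^-9 M

La(IO3)3(s) <=> La^3+(aq) + 3 IO3^-(aq)
Ksp = [La^3+][IO3^-]^3
If s mol/L dissolves here, [La^3+] = s, [IO3^-] = 0.0893 + 3s ≈ 0.0893 (common-ion effect: IO3^- is already 0.0893 M).
Ksp ≈ s × (0.0893)^3
s = 2.86 × 10^-9 M
Check: 3s = 8.6 x 10^-9 ≪ 0.0893, so the approximation is valid.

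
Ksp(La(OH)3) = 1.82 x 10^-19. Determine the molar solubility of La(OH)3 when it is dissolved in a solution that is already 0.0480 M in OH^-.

1.65 × 10^-15 M

La(OH)3(s) <=> La^3+ + 3 OH^-
Ksp = [La^3+][OH^-]^3
Let s be the molar solubility in this solution. [La^3+] = s, [OH^-] = 0.0480 + 3s ≈ 0.0480 (since the OH^- already present dominates).
Ksp ≈ s × (0.0480)^3
s = 1.65 × 10^-15 M
Check: 3s = 4.9 × 10^-15 ≪ 0.0480, so the approximation is valid.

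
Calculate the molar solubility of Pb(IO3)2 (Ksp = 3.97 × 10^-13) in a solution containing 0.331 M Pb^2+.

Pb(IO3)2(s) ⇌ Pb^2+(aq) + 2 IO3^-(aq)
Ksp = [Pb^2+][IO3^-]^2
Let s be the molar solubility in this solution. [Pb^2+] = 0.331 + s ≈ 0.331, [IO3^-] = 2s (Ksp is small, so little additional dissolves).
Ksp ≈ 0.331 × (2s)^2
s = 5.48 x 10^-7 M
Check: s = 5.5 × 10^-7 ≪ 0.331, so the approximation is valid.

s = 5.48 × 10^-7 M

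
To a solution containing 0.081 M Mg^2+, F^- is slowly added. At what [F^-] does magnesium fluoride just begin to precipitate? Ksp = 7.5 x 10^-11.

[F^-] = 3.0 × 10^-5 M

MgF2(s) <=> Mg^2+ + 2 F^-
Ksp = [Mg^2+][F^-]^2
Precipitation begins when Q = Ksp. With [Mg^2+] = 0.081 M:
7.5 x 10^-11 = (0.081) × [F^-]^2
[F^-] = (7.5 x 10^-11 / 8.1 x 10^-2)^(1/2) = 3.0 x 10^-5 M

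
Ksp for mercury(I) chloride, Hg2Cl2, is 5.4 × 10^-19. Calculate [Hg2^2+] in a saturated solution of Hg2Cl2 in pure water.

Hg2Cl2(s) ⇌ Hg2^2+(aq) + 2 Cl^-(aq)
Ksp = [Hg2^2+][Cl^-]^2
If s mol/L of Hg2Cl2 dissolves, [Hg2^2+] = s and [Cl^-] = 2s.
Ksp = s(2s)^2 = 4s^3
Solving, s = (5.4 × 10^-19/4)^(1/3) = 5.13 × 10^-7 M
[Hg2^2+] = s = 5.1 × 10^-7 M

[Hg2^2+] = 5.1 × 10^-7 M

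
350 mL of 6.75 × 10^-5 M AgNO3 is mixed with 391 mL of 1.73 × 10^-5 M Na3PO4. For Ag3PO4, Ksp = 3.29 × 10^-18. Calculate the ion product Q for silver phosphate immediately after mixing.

Total volume = 350 + 391 = 741 mL.
[Ag^+] = 6.75 × 10^-5 × (350/741) = 3.188 × 10^-5 M
[PO4^3-] = 1.73 x 10^-5 × (391/741) = 9.129 × 10^-6 M
Ag3PO4(s) ⇌ 3 Ag^+ + PO4^3-, so Q = [Ag^+]^3[PO4^3-]
Q = (3.188 × 10^-5)^3(9.129 × 10^-6) = 2.96 × 10^-19
Q < Ksp, so no precipitate of Ag3PO4 forms.

Q ≈ 2.96 × 10^-19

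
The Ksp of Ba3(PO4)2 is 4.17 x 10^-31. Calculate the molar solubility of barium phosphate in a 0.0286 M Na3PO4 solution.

Ba3(PO4)2(s) <=> 3 Ba^2+(aq) + 2 PO4^3-(aq)
Ksp = [Ba^2+]^3[PO4^3-]^2
If s mol/L dissolves here, [Ba^2+] = 3s, [PO4^3-] = 0.0286 + 2s ≈ 0.0286 (common-ion effect: PO4^3- is already 0.0286 M).
Ksp ≈ (3s)^3 × (0.0286)^2
s = 2.66 x 10^-10 M
Check: 2s = 5.3 x 10^-10 ≪ 0.0286, so the approximation is valid.

s ≈ 2.66e-10 M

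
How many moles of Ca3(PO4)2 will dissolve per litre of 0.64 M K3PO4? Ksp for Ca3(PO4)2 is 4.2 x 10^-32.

Ca3(PO4)2(s) ⇌ 3 Ca^2+ + 2 PO4^3-
Ksp = [Ca^2+]^3[PO4^3-]^2
If s mol/L dissolves here, [Ca^2+] = 3s, [PO4^3-] = 0.64 + 2s ≈ 0.64 (Ksp is small, so little additional dissolves).
Ksp ≈ (3s)^3 × (0.64)^2
s = 1.6 x 10^-11 M
Check: 2s = 3.1 x 10^-11 ≪ 0.64, so the approximation is valid.

s ≈ 1.6 x 10^-11 M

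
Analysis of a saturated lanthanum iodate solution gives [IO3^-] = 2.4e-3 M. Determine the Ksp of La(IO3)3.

La(IO3)3(s) ⇌ La^3+(aq) + 3 IO3^-(aq)
Stoichiometry gives [La^3+] = (1/3)[IO3^-] = 8.00 × 10^-4 M.
Ksp = [La^3+][IO3^-]^3
Ksp = 8.00 × 10^-4 × (2.4 x 10^-3)^3 = 1.1 × 10^-11

Ksp ≈ 1.1e-11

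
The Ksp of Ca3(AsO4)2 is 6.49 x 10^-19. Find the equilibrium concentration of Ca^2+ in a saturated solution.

[Ca^2+] = 2.71 x 10^-4 M

Ca3(AsO4)2(s) ⇌ 3 Ca^2+(aq) + 2 AsO4^3-(aq)
Ksp = [Ca^2+]^3[AsO4^3-]^2
If s mol/L of Ca3(AsO4)2 dissolves, [Ca^2+] = 3s and [AsO4^3-] = 2s.
Ksp = (3s)^3(2s)^2 = 108s^5
s = (6.49 x 10^-19 / 108)^(1/5) = 9.032 × 10^-5 M
[Ca^2+] = 3s = 2.71 × 10^-4 M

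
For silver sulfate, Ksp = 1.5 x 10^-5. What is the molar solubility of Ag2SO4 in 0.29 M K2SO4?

Ag2SO4(s) ⇌ 2 Ag^+(aq) + SO4^2-(aq)
Ksp = [Ag^+]^2[SO4^2-]
Let s = moles of Ag2SO4 that dissolve per litre. [Ag^+] = 2s, [SO4^2-] = 0.29 + s ≈ 0.29 (common-ion effect: SO4^2- is already 0.29 M).
Ksp ≈ (2s)^2 × 0.29
s = 3.6 x 10^-3 M
Check: s = 3.6 × 10^-3 ≪ 0.29, so the approximation is valid.

3.6 × 10^-3 M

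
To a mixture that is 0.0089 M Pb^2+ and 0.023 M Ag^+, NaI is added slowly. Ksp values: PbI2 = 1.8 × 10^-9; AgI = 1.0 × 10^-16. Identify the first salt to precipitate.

Each salt begins to precipitate when Q = Ksp, i.e. when [I^-] reaches its threshold.
For PbI2: 1.8 × 10^-9 = 0.0089 × [I^-]^2  ⇒  [I^-] = 4.5 × 10^-4 M.
For AgI: 1.0 × 10^-16 = 0.023 × [I^-]  ⇒  [I^-] = 4.3 × 10^-15 M.
The salt with the lower threshold [I^-] precipitates first: AgI.

AgI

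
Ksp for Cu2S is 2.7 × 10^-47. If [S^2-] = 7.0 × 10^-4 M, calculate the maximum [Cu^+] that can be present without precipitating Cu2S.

2.0 × 10^-22 M

Cu2S(s) ⇌ 2 Cu^+ + S^2-
Ksp = [Cu^+]^2[S^2-]
Precipitation begins when Q = Ksp. With [S^2-] = 7.0 × 10^-4 M:
2.7 × 10^-47 = (7.0 × 10^-4) × [Cu^+]^2
[Cu^+] = (2.7 × 10^-47 / 7.0 × 10^-4)^(1/2) = 2.0 × 10^-22 M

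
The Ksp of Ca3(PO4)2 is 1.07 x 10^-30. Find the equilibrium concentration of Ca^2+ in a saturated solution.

Ca3(PO4)2(s) ⇌ 3 Ca^2+(aq) + 2 PO4^3-(aq)
Ksp = [Ca^2+]^3[PO4^3-]^2
Let s = molar solubility. Then [Ca^2+] = 3s and [PO4^3-] = 2s.
Ksp = (3s)^3(2s)^2 = 108s^5
s^5 = 1.07 x 10^-30 / 108, so s = 3.974 × 10^-7 M
[Ca^2+] = 3s = 1.19 × 10^-6 M

1.19 x 10^-6 M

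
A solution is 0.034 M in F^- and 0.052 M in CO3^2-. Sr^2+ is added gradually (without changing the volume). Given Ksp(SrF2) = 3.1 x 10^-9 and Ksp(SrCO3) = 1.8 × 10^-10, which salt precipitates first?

SrCO3

Each salt begins to precipitate when Q = Ksp, i.e. when [Sr^2+] reaches its threshold.
For SrF2: 3.1 x 10^-9 = (0.034)^2 × [Sr^2+]  ⇒  [Sr^2+] = 2.7 × 10^-6 M.
For SrCO3: 1.8 × 10^-10 = 0.052 × [Sr^2+]  ⇒  [Sr^2+] = 3.5 × 10^-9 M.
The salt with the lower threshold [Sr^2+] precipitates first: SrCO3.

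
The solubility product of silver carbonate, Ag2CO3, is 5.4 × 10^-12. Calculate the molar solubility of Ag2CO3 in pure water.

Ag2CO3(s) ⇌ 2 Ag^+(aq) + CO3^2-(aq)
Ksp = [Ag^+]^2[CO3^2-]
With molar solubility s: [Ag^+] = 2s, [CO3^2-] = s.
Substituting: Ksp = (2s)^2s = 4s^3
Solving, s = (5.4 × 10^-12/4)^(1/3) = 1.1 × 10^-4 M

s = 1.1 x 10^-4 M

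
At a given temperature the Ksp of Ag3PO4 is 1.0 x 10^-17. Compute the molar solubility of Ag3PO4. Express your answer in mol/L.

s = 2.5 x 10^-5 M

Ag3PO4(s) <=> 3 Ag^+ + PO4^3-
Ksp = [Ag^+]^3[PO4^3-]
Let s = molar solubility. Then [Ag^+] = 3s and [PO4^3-] = s.
Substituting: Ksp = (3s)^3s = 27s^4
s = (1.0 x 10^-17 / 27)^(1/4) = 2.5 x 10^-5 M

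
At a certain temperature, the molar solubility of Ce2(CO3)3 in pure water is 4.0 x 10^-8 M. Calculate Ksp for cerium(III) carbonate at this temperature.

Ksp ≈ 1.1 x 10^-35

Ce2(CO3)3(s) ⇌ 2 Ce^3+(aq) + 3 CO3^2-(aq)
For each mole of Ce2(CO3)3 that dissolves: [Ce^3+] = 2s, [CO3^2-] = 3s.
Ksp = [Ce^3+]^2[CO3^2-]^3
Ksp = (2s)^2(3s)^3 = 108s^5
Ksp = 108 × (4.0 × 10^-8)^5 = 1.1 × 10^-35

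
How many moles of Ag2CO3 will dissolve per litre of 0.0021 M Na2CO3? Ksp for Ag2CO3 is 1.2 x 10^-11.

Ag2CO3(s) ⇌ 2 Ag^+ + CO3^2-
Ksp = [Ag^+]^2[CO3^2-]
Let s be the molar solubility in this solution. [Ag^+] = 2s, [CO3^2-] = 0.0021 + s ≈ 0.0021 (common-ion effect: CO3^2- is already 0.0021 M).
Ksp ≈ (2s)^2 × 0.0021
s = 3.8 × 10^-5 M
Check: s = 3.8 × 10^-5 ≪ 0.0021, so the approximation is valid.

s ≈ 3.8e-5 M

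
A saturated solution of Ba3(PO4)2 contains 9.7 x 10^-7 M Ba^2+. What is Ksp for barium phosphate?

Ba3(PO4)2(s) <=> 3 Ba^2+(aq) + 2 PO4^3-(aq)
Stoichiometry gives [PO4^3-] = (2/3)[Ba^2+] = 6.47 × 10^-7 M.
Ksp = [Ba^2+]^3[PO4^3-]^2
Ksp = (9.7 × 10^-7)^3 × (6.47 x 10^-7)^2 = 3.8 x 10^-31

Ksp ≈ 3.8e-31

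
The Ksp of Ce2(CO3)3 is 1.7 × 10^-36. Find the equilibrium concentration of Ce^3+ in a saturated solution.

[Ce^3+] ≈ 5.5 × 10^-8 M

Ce2(CO3)3(s) ⇌ 2 Ce^3+(aq) + 3 CO3^2-(aq)
Ksp = [Ce^3+]^2[CO3^2-]^3
With molar solubility s: [Ce^3+] = 2s, [CO3^2-] = 3s.
Substituting: Ksp = (2s)^2(3s)^3 = 108s^5
Solving, s = (1.7 × 10^-36/108)^(1/5) = 2.75 × 10^-8 M
[Ce^3+] = 2s = 5.5 × 10^-8 M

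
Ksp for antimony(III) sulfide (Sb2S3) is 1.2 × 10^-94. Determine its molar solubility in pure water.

Sb2S3(s) ⇌ 2 Sb^3+(aq) + 3 S^2-(aq)
Ksp = [Sb^3+]^2[S^2-]^3
If s mol/L of Sb2S3 dissolves, [Sb^3+] = 2s and [S^2-] = 3s.
So Ksp = (2s)^2 × (3s)^3 = 108s^5
s^5 = 1.2 × 10^-94 / 108, so s = 6.4 x 10^-20 M

s ≈ 6.4e-20 M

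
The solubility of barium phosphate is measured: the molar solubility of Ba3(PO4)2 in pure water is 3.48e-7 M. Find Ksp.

Ksp = 5.51 × 10^-31

Ba3(PO4)2(s) ⇌ 3 Ba^2+ + 2 PO4^3-
If s mol/L of Ba3(PO4)2 dissolves, [Ba^2+] = 3s and [PO4^3-] = 2s.
Ksp = [Ba^2+]^3[PO4^3-]^2
Ksp = (3s)^3(2s)^2 = 108s^5
Ksp = 108 × (3.48 × 10^-7)^5 = 5.51 × 10^-31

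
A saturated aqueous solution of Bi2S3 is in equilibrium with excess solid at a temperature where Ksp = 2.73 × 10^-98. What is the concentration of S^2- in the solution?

Bi2S3(s) ⇌ 2 Bi^3+ + 3 S^2-
Ksp = [Bi^3+]^2[S^2-]^3
For each mole of Bi2S3 that dissolves: [Bi^3+] = 2s, [S^2-] = 3s.
So Ksp = (2s)^2 × (3s)^3 = 108s^5
s = (2.73 × 10^-98 / 108)^(1/5) = 1.204 × 10^-20 M
[S^2-] = 3s = 3.61 x 10^-20 M

[S^2-] ≈ 3.61e-20 M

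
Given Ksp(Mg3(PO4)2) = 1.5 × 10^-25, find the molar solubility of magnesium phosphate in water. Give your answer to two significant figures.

4.3e-6 M

Mg3(PO4)2(s) <=> 3 Mg^2+(aq) + 2 PO4^3-(aq)
Ksp = [Mg^2+]^3[PO4^3-]^2
If s mol/L of Mg3(PO4)2 dissolves, [Mg^2+] = 3s and [PO4^3-] = 2s.
Ksp = (3s)^3(2s)^2 = 108s^5
s = (1.5 × 10^-25 / 108)^(1/5) = 4.3 × 10^-6 M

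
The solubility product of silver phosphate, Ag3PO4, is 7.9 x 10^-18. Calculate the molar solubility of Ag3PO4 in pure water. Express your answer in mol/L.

2.3 × 10^-5 M

Ag3PO4(s) ⇌ 3 Ag^+(aq) + PO4^3-(aq)
Ksp = [Ag^+]^3[PO4^3-]
For each mole of Ag3PO4 that dissolves: [Ag^+] = 3s, [PO4^3-] = s.
Substituting: Ksp = (3s)^3s = 27s^4
Solving, s = (7.9 x 10^-18/27)^(1/4) = 2.3 × 10^-5 M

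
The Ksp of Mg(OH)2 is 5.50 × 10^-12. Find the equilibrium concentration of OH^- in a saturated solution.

Mg(OH)2(s) ⇌ Mg^2+(aq) + 2 OH^-(aq)
Ksp = [Mg^2+][OH^-]^2
For each mole of Mg(OH)2 that dissolves: [Mg^2+] = s, [OH^-] = 2s.
Ksp = s(2s)^2 = 4s^3
s = (5.50 × 10^-12 / 4)^(1/3) = 1.112 × 10^-4 M
[OH^-] = 2s = 2.22 × 10^-4 M

[OH^-] = 2.22 × 10^-4 M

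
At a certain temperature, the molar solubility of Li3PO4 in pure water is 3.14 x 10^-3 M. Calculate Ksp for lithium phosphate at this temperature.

Li3PO4(s) <=> 3 Li^+ + PO4^3-
With molar solubility s: [Li^+] = 3s, [PO4^3-] = s.
Ksp = [Li^+]^3[PO4^3-]
So Ksp = (3s)^3 × s = 27s^4
With s = 3.14 × 10^-3: Ksp = 2.62 × 10^-9

2.62e-9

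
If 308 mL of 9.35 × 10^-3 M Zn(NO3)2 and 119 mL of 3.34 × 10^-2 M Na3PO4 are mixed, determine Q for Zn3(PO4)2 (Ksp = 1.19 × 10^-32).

Total volume = 308 + 119 = 427 mL.
[Zn^2+] = 9.35 × 10^-3 × (308/427) = 6.744 × 10^-3 M
[PO4^3-] = 3.34 × 10^-2 × (119/427) = 9.308 × 10^-3 M
Zn3(PO4)2(s) ⇌ 3 Zn^2+ + 2 PO4^3-, so Q = [Zn^2+]^3[PO4^3-]^2
Q = (6.744 × 10^-3)^3(9.308 x 10^-3)^2 = 2.66 × 10^-11
Q > Ksp, so Zn3(PO4)2 will precipitate.

Q = 2.66e-11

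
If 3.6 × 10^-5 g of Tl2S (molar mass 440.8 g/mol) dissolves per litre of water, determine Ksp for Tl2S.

Ksp = 2.2 × 10^-21

Molar solubility s = (3.6 x 10^-5 g/L) / (440.8 g/mol) = 8.17 × 10^-8 M.
Tl2S(s) ⇌ 2 Tl^+(aq) + S^2-(aq)
For each mole of Tl2S that dissolves: [Tl^+] = 2s, [S^2-] = s.
Ksp = [Tl^+]^2[S^2-]
Ksp = (2s)^2s = 4s^3
With s = 8.17 x 10^-8: Ksp = 2.2 × 10^-21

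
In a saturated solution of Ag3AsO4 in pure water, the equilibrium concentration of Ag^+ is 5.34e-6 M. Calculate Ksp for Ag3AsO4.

Ksp = 2.71 x 10^-22

Ag3AsO4(s) <=> 3 Ag^+(aq) + AsO4^3-(aq)
Stoichiometry gives [AsO4^3-] = (1/3)[Ag^+] = 1.780 × 10^-6 M.
Ksp = [Ag^+]^3[AsO4^3-]
Ksp = (5.34 × 10^-6)^3 × 1.780 × 10^-6 = 2.71 x 10^-22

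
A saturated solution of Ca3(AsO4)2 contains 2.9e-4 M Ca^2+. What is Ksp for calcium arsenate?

Ca3(AsO4)2(s) <=> 3 Ca^2+ + 2 AsO4^3-
Stoichiometry gives [AsO4^3-] = (2/3)[Ca^2+] = 1.93 × 10^-4 M.
Ksp = [Ca^2+]^3[AsO4^3-]^2
Ksp = (2.9 × 10^-4)^3 × (1.93 × 10^-4)^2 = 9.1 × 10^-19

9.1 x 10^-19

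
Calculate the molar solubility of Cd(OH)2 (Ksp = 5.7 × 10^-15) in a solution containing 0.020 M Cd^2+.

Cd(OH)2(s) ⇌ Cd^2+ + 2 OH^-
Ksp = [Cd^2+][OH^-]^2
Let s = moles of Cd(OH)2 that dissolve per litre. [Cd^2+] = 0.020 + s ≈ 0.020, [OH^-] = 2s (since the Cd^2+ already present dominates).
Ksp ≈ 0.020 × (2s)^2
s = 2.7 × 10^-7 M
Check: s = 2.7 × 10^-7 ≪ 0.020, so the approximation is valid.

s ≈ 2.7 × 10^-7 M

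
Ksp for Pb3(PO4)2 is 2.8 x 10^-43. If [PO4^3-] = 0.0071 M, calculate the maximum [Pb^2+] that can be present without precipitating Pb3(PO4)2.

[Pb^2+] ≈ 1.8 × 10^-13 M

Pb3(PO4)2(s) ⇌ 3 Pb^2+ + 2 PO4^3-
Ksp = [Pb^2+]^3[PO4^3-]^2
Precipitation begins when Q = Ksp. With [PO4^3-] = 0.0071 M:
2.8 x 10^-43 = (0.0071)^2 × [Pb^2+]^3
[Pb^2+] = (2.8 x 10^-43 / 5.04 × 10^-5)^(1/3) = 1.8 × 10^-13 M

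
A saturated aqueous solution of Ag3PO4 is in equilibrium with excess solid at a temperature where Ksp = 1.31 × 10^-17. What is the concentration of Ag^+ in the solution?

[Ag^+] ≈ 7.92e-5 M

Ag3PO4(s) ⇌ 3 Ag^+(aq) + PO4^3-(aq)
Ksp = [Ag^+]^3[PO4^3-]
With molar solubility s: [Ag^+] = 3s, [PO4^3-] = s.
So Ksp = (3s)^3 × s = 27s^4
Solving, s = (1.31 × 10^-17/27)^(1/4) = 2.639 × 10^-5 M
[Ag^+] = 3s = 7.92 × 10^-5 M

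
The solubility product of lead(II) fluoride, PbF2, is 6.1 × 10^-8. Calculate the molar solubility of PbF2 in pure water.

s ≈ 2.5 x 10^-3 M

PbF2(s) ⇌ Pb^2+ + 2 F^-
Ksp = [Pb^2+][F^-]^2
With molar solubility s: [Pb^2+] = s, [F^-] = 2s.
Ksp = s(2s)^2 = 4s^3
Solving, s = (6.1 × 10^-8/4)^(1/3) = 2.5 × 10^-3 M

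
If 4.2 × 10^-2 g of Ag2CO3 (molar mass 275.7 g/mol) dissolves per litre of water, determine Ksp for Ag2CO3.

Molar solubility s = (4.2 × 10^-2 g/L) / (275.7 g/mol) = 1.52 × 10^-4 M.
Ag2CO3(s) <=> 2 Ag^+(aq) + CO3^2-(aq)
For each mole of Ag2CO3 that dissolves: [Ag^+] = 2s, [CO3^2-] = s.
Ksp = [Ag^+]^2[CO3^2-]
Ksp = (2s)^2s = 4s^3
Ksp = 4 × (1.52 × 10^-4)^3 = 1.4 × 10^-11

Ksp = 1.4 x 10^-11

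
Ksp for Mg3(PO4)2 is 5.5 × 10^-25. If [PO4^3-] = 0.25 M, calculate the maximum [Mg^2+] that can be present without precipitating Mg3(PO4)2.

Mg3(PO4)2(s) ⇌ 3 Mg^2+(aq) + 2 PO4^3-(aq)
Ksp = [Mg^2+]^3[PO4^3-]^2
Precipitation begins when Q = Ksp. With [PO4^3-] = 0.25 M:
5.5 × 10^-25 = (0.25)^2 × [Mg^2+]^3
[Mg^2+] = (5.5 × 10^-25 / 6.25 × 10^-2)^(1/3) = 2.1 × 10^-8 M

[Mg^2+] ≈ 2.1 × 10^-8 M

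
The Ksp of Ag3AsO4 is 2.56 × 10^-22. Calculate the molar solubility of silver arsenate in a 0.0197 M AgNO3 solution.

Ag3AsO4(s) ⇌ 3 Ag^+(aq) + AsO4^3-(aq)
Ksp = [Ag^+]^3[AsO4^3-]
Let s = moles of Ag3AsO4 that dissolve per litre. [Ag^+] = 0.0197 + 3s ≈ 0.0197, [AsO4^3-] = s (Ksp is small, so little additional dissolves).
Ksp ≈ (0.0197)^3 × s
s = 3.35 × 10^-17 M
Check: 3s = 1.0 × 10^-16 ≪ 0.0197, so the approximation is valid.

3.35 × 10^-17 M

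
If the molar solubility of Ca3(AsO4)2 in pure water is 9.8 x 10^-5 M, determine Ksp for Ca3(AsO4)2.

Ca3(AsO4)2(s) ⇌ 3 Ca^2+ + 2 AsO4^3-
If s mol/L of Ca3(AsO4)2 dissolves, [Ca^2+] = 3s and [AsO4^3-] = 2s.
Ksp = [Ca^2+]^3[AsO4^3-]^2
Substituting: Ksp = (3s)^3(2s)^2 = 108s^5
Ksp = 108 × (9.8 x 10^-5)^5 = 9.8 × 10^-19

9.8 × 10^-19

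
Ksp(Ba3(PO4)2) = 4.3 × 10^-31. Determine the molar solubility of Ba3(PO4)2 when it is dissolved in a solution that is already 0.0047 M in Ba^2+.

Ba3(PO4)2(s) ⇌ 3 Ba^2+ + 2 PO4^3-
Ksp = [Ba^2+]^3[PO4^3-]^2
If s mol/L dissolves here, [Ba^2+] = 0.0047 + 3s ≈ 0.0047, [PO4^3-] = 2s (since the Ba^2+ already present dominates).
Ksp ≈ (0.0047)^3 × (2s)^2
s = 1.0 × 10^-12 M
Check: 3s = 3.1 x 10^-12 ≪ 0.0047, so the approximation is valid.

1.0 × 10^-12 M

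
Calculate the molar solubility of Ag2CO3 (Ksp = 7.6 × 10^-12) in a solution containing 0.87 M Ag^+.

Ag2CO3(s) <=> 2 Ag^+(aq) + CO3^2-(aq)
Ksp = [Ag^+]^2[CO3^2-]
If s mol/L dissolves here, [Ag^+] = 0.87 + 2s ≈ 0.87, [CO3^2-] = s (Ksp is small, so little additional dissolves).
Ksp ≈ (0.87)^2 × s
s = 1.0 × 10^-11 M
Check: 2s = 2.0 x 10^-11 ≪ 0.87, so the approximation is valid.

1.0 × 10^-11 M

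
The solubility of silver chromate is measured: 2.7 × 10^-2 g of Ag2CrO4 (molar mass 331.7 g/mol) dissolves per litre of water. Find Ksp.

Molar solubility s = (2.7 × 10^-2 g/L) / (331.7 g/mol) = 8.14 x 10^-5 M.
Ag2CrO4(s) ⇌ 2 Ag^+ + CrO4^2-
If s mol/L of Ag2CrO4 dissolves, [Ag^+] = 2s and [CrO4^2-] = s.
Ksp = [Ag^+]^2[CrO4^2-]
So Ksp = (2s)^2 × s = 4s^3
With s = 8.14 x 10^-5: Ksp = 2.2 × 10^-12

Ksp = 2.2 × 10^-12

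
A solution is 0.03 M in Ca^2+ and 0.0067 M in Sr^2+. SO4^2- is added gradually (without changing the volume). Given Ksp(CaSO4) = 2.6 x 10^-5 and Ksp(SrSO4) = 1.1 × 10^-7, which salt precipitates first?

SrSO4

Precipitation of each salt starts when its ion product equals its Ksp.
For CaSO4: 2.6 x 10^-5 = 0.03 × [SO4^2-]  ⇒  [SO4^2-] = 8.7 × 10^-4 M.
For SrSO4: 1.1 × 10^-7 = 0.0067 × [SO4^2-]  ⇒  [SO4^2-] = 1.6 × 10^-5 M.
The salt with the lower threshold [SO4^2-] precipitates first: SrSO4.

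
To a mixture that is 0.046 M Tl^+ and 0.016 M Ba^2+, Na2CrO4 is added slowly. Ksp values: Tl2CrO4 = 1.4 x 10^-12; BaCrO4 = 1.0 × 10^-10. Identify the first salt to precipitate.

Each salt begins to precipitate when Q = Ksp, i.e. when [CrO4^2-] reaches its threshold.
For Tl2CrO4: 1.4 x 10^-12 = (0.046)^2 × [CrO4^2-]  ⇒  [CrO4^2-] = 6.6 × 10^-10 M.
For BaCrO4: 1.0 × 10^-10 = 0.016 × [CrO4^2-]  ⇒  [CrO4^2-] = 6.3 x 10^-9 M.
The salt with the lower threshold [CrO4^2-] precipitates first: Tl2CrO4.

Tl2CrO4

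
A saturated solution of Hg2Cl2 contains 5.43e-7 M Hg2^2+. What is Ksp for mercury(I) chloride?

Ksp ≈ 6.40 × 10^-19

Hg2Cl2(s) ⇌ Hg2^2+ + 2 Cl^-
Stoichiometry gives [Cl^-] = (2/1)[Hg2^2+] = 1.086 × 10^-6 M.
Ksp = [Hg2^2+][Cl^-]^2
Ksp = 5.43 × 10^-7 × (1.086 x 10^-6)^2 = 6.40 × 10^-19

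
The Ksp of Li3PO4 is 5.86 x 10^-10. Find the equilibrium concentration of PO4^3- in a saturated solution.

[PO4^3-] = 2.16 x 10^-3 M

Li3PO4(s) <=> 3 Li^+ + PO4^3-
Ksp = [Li^+]^3[PO4^3-]
If s mol/L of Li3PO4 dissolves, [Li^+] = 3s and [PO4^3-] = s.
Ksp = (3s)^3s = 27s^4
s^4 = 5.86 x 10^-10 / 27, so s = 2.158 × 10^-3 M
[PO4^3-] = s = 2.16 × 10^-3 M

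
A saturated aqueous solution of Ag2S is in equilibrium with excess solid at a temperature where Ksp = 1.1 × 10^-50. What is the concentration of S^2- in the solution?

Ag2S(s) ⇌ 2 Ag^+ + S^2-
Ksp = [Ag^+]^2[S^2-]
For each mole of Ag2S that dissolves: [Ag^+] = 2s, [S^2-] = s.
So Ksp = (2s)^2 × s = 4s^3
s = (1.1 × 10^-50 / 4)^(1/3) = 1.40 × 10^-17 M
[S^2-] = s = 1.4 x 10^-17 M

[S^2-] = 1.4e-17 M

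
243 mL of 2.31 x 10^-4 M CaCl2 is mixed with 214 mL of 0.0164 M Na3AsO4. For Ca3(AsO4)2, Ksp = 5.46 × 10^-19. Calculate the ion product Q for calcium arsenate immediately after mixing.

Total volume = 243 + 214 = 457 mL.
[Ca^2+] = 2.31 × 10^-4 × (243/457) = 1.228 x 10^-4 M
[AsO4^3-] = 1.64 x 10^-2 × (214/457) = 7.680 × 10^-3 M
Ca3(AsO4)2(s) <=> 3 Ca^2+ + 2 AsO4^3-, so Q = [Ca^2+]^3[AsO4^3-]^2
Q = (1.228 × 10^-4)^3(7.680 × 10^-3)^2 = 1.09 x 10^-16
Q > Ksp, so Ca3(AsO4)2 will precipitate.

Q ≈ 1.09 × 10^-16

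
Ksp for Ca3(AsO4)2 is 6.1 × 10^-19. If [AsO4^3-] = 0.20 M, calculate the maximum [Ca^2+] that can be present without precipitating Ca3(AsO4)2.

[Ca^2+] = 2.5 × 10^-6 M

Ca3(AsO4)2(s) ⇌ 3 Ca^2+ + 2 AsO4^3-
Ksp = [Ca^2+]^3[AsO4^3-]^2
Precipitation begins when Q = Ksp. With [AsO4^3-] = 0.20 M:
6.1 × 10^-19 = (0.20)^2 × [Ca^2+]^3
[Ca^2+] = (6.1 × 10^-19 / 4.00 × 10^-2)^(1/3) = 2.5 x 10^-6 M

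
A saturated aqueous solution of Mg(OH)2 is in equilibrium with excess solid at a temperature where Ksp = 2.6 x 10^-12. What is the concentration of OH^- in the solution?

Mg(OH)2(s) ⇌ Mg^2+(aq) + 2 OH^-(aq)
Ksp = [Mg^2+][OH^-]^2
If s mol/L of Mg(OH)2 dissolves, [Mg^2+] = s and [OH^-] = 2s.
Substituting: Ksp = s(2s)^2 = 4s^3
Solving, s = (2.6 x 10^-12/4)^(1/3) = 8.66 × 10^-5 M
[OH^-] = 2s = 1.7 × 10^-4 M

[OH^-] = 1.7e-4 M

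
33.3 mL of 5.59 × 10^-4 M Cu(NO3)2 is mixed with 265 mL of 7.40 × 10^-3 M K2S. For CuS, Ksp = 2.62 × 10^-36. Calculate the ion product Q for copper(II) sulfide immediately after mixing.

Total volume = 33.3 + 265 = 298.3 mL.
[Cu^2+] = 5.59 × 10^-4 × (33.3/298.3) = 6.240 × 10^-5 M
[S^2-] = 7.40 × 10^-3 × (265/298.3) = 6.574 x 10^-3 M
CuS(s) <=> Cu^2+(aq) + S^2-(aq), so Q = [Cu^2+][S^2-]
Q = (6.240 × 10^-5)(6.574 × 10^-3) = 4.10 × 10^-7
Q > Ksp, so CuS will precipitate.

Q ≈ 4.10e-7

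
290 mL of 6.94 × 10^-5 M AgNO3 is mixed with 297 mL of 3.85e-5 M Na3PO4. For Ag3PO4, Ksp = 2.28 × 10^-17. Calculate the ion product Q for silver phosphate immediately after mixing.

Q ≈ 7.85 × 10^-19

Total volume = 290 + 297 = 587 mL.
[Ag^+] = 6.94 × 10^-5 × (290/587) = 3.429 x 10^-5 M
[PO4^3-] = 3.85 × 10^-5 × (297/587) = 1.948 × 10^-5 M
Ag3PO4(s) ⇌ 3 Ag^+ + PO4^3-, so Q = [Ag^+]^3[PO4^3-]
Q = (3.429 × 10^-5)^3(1.948 × 10^-5) = 7.85 × 10^-19
Q < Ksp, so no precipitate of Ag3PO4 forms.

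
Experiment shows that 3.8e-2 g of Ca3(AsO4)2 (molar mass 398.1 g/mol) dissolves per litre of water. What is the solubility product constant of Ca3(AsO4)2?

Molar solubility s = (3.8 × 10^-2 g/L) / (398.1 g/mol) = 9.55 × 10^-5 M.
Ca3(AsO4)2(s) ⇌ 3 Ca^2+(aq) + 2 AsO4^3-(aq)
With molar solubility s: [Ca^2+] = 3s, [AsO4^3-] = 2s.
Ksp = [Ca^2+]^3[AsO4^3-]^2
So Ksp = (3s)^3 × (2s)^2 = 108s^5
Ksp = 108 × (9.55 × 10^-5)^5 = 8.6 x 10^-19

Ksp ≈ 8.6e-19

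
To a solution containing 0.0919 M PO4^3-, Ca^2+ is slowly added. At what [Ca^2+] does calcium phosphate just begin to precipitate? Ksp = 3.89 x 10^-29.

1.66 × 10^-9 M

Ca3(PO4)2(s) <=> 3 Ca^2+ + 2 PO4^3-
Ksp = [Ca^2+]^3[PO4^3-]^2
Precipitation begins when Q = Ksp. With [PO4^3-] = 0.0919 M:
3.89 x 10^-29 = (0.0919)^2 × [Ca^2+]^3
[Ca^2+] = (3.89 x 10^-29 / 8.446 x 10^-3)^(1/3) = 1.66 x 10^-9 M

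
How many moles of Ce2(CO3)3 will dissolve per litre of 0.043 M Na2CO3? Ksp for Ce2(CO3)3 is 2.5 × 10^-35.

Ce2(CO3)3(s) ⇌ 2 Ce^3+(aq) + 3 CO3^2-(aq)
Ksp = [Ce^3+]^2[CO3^2-]^3
If s mol/L dissolves here, [Ce^3+] = 2s, [CO3^2-] = 0.043 + 3s ≈ 0.043 (since CO3^2- from Na2CO3 dominates).
Ksp ≈ (2s)^2 × (0.043)^3
s = 2.8 x 10^-16 M
Check: 3s = 8.4 × 10^-16 ≪ 0.043, so the approximation is valid.

2.8e-16 M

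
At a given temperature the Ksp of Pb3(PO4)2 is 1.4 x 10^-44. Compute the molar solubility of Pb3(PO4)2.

Pb3(PO4)2(s) ⇌ 3 Pb^2+(aq) + 2 PO4^3-(aq)
Ksp = [Pb^2+]^3[PO4^3-]^2
With molar solubility s: [Pb^2+] = 3s, [PO4^3-] = 2s.
So Ksp = (3s)^3 × (2s)^2 = 108s^5
Solving, s = (1.4 x 10^-44/108)^(1/5) = 6.6 x 10^-10 M

6.6e-10 M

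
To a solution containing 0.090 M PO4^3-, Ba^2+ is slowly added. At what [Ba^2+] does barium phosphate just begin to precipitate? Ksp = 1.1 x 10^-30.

5.1 × 10^-10 M

Ba3(PO4)2(s) ⇌ 3 Ba^2+(aq) + 2 PO4^3-(aq)
Ksp = [Ba^2+]^3[PO4^3-]^2
Precipitation begins when Q = Ksp. With [PO4^3-] = 0.090 M:
1.1 x 10^-30 = (0.090)^2 × [Ba^2+]^3
[Ba^2+] = (1.1 x 10^-30 / 8.10 × 10^-3)^(1/3) = 5.1 × 10^-10 M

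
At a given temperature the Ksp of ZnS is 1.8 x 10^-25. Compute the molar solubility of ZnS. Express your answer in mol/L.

ZnS(s) ⇌ Zn^2+(aq) + S^2-(aq)
Ksp = [Zn^2+][S^2-]
With molar solubility s: [Zn^2+] = s, [S^2-] = s.
Ksp = s × s = s^2
s = (1.8 x 10^-25)^(1/2) = 4.2 x 10^-13 M

4.2 × 10^-13 M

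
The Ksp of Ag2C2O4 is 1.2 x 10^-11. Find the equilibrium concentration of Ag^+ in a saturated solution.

Ag2C2O4(s) ⇌ 2 Ag^+ + C2O4^2-
Ksp = [Ag^+]^2[C2O4^2-]
With molar solubility s: [Ag^+] = 2s, [C2O4^2-] = s.
Substituting: Ksp = (2s)^2s = 4s^3
s = (1.2 x 10^-11 / 4)^(1/3) = 1.44 x 10^-4 M
[Ag^+] = 2s = 2.9 × 10^-4 M

2.9 × 10^-4 M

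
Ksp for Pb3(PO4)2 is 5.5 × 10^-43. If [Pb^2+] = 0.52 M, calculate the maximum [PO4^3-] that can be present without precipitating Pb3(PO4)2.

[PO4^3-] = 2.0 × 10^-21 M

Pb3(PO4)2(s) ⇌ 3 Pb^2+(aq) + 2 PO4^3-(aq)
Ksp = [Pb^2+]^3[PO4^3-]^2
Precipitation begins when Q = Ksp. With [Pb^2+] = 0.52 M:
5.5 × 10^-43 = (0.52)^3 × [PO4^3-]^2
[PO4^3-] = (5.5 × 10^-43 / 1.41 × 10^-1)^(1/2) = 2.0 × 10^-21 M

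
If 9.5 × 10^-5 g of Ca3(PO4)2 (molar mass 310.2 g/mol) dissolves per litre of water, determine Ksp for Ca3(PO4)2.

Molar solubility s = (9.5 × 10^-5 g/L) / (310.2 g/mol) = 3.06 × 10^-7 M.
Ca3(PO4)2(s) ⇌ 3 Ca^2+(aq) + 2 PO4^3-(aq)
Let s = molar solubility. Then [Ca^2+] = 3s and [PO4^3-] = 2s.
Ksp = [Ca^2+]^3[PO4^3-]^2
Ksp = (3s)^3(2s)^2 = 108s^5
Ksp = 108 × (3.06 × 10^-7)^5 = 2.9 x 10^-31

Ksp = 2.9 x 10^-31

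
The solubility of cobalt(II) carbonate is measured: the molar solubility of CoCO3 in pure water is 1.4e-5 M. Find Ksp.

2.0 x 10^-10

CoCO3(s) <=> Co^2+ + CO3^2-
With molar solubility s: [Co^2+] = s, [CO3^2-] = s.
Ksp = [Co^2+][CO3^2-]
Ksp = s^2
Ksp = (1.4 x 10^-5)^2 = 2.0 x 10^-10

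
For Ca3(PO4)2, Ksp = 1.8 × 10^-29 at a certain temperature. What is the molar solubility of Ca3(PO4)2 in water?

Ca3(PO4)2(s) ⇌ 3 Ca^2+ + 2 PO4^3-
Ksp = [Ca^2+]^3[PO4^3-]^2
Let s = molar solubility. Then [Ca^2+] = 3s and [PO4^3-] = 2s.
So Ksp = (3s)^3 × (2s)^2 = 108s^5
Solving, s = (1.8 × 10^-29/108)^(1/5) = 7.0 × 10^-7 M

s ≈ 7.0 x 10^-7 M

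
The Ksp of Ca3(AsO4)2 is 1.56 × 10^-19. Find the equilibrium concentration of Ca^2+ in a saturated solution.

Ca3(AsO4)2(s) ⇌ 3 Ca^2+(aq) + 2 AsO4^3-(aq)
Ksp = [Ca^2+]^3[AsO4^3-]^2
Let s = molar solubility. Then [Ca^2+] = 3s and [AsO4^3-] = 2s.
Ksp = (3s)^3(2s)^2 = 108s^5
Solving, s = (1.56 × 10^-19/108)^(1/5) = 6.791 x 10^-5 M
[Ca^2+] = 3s = 2.04 × 10^-4 M

[Ca^2+] ≈ 2.04e-4 M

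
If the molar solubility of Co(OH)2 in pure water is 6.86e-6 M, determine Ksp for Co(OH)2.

Co(OH)2(s) ⇌ Co^2+ + 2 OH^-
With molar solubility s: [Co^2+] = s, [OH^-] = 2s.
Ksp = [Co^2+][OH^-]^2
Ksp = s(2s)^2 = 4s^3
Ksp = 4 × (6.86 x 10^-6)^3 = 1.29 × 10^-15

1.29 × 10^-15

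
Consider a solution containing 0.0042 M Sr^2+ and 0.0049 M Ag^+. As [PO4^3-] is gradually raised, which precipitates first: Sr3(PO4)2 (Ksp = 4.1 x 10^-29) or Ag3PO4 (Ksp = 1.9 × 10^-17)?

Sr3(PO4)2

Precipitation of each salt starts when its ion product equals its Ksp.
For Sr3(PO4)2: 4.1 x 10^-29 = (0.0042)^3 × [PO4^3-]^2  ⇒  [PO4^3-] = 2.4 x 10^-11 M.
For Ag3PO4: 1.9 × 10^-17 = (0.0049)^3 × [PO4^3-]  ⇒  [PO4^3-] = 1.6 × 10^-10 M.
The salt with the lower threshold [PO4^3-] precipitates first: Sr3(PO4)2.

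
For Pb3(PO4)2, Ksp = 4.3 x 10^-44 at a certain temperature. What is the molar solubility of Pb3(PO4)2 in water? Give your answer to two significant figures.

Pb3(PO4)2(s) ⇌ 3 Pb^2+(aq) + 2 PO4^3-(aq)
Ksp = [Pb^2+]^3[PO4^3-]^2
Let s = molar solubility. Then [Pb^2+] = 3s and [PO4^3-] = 2s.
Ksp = (3s)^3(2s)^2 = 108s^5
Solving, s = (4.3 x 10^-44/108)^(1/5) = 8.3 × 10^-10 M

s = 8.3 x 10^-10 M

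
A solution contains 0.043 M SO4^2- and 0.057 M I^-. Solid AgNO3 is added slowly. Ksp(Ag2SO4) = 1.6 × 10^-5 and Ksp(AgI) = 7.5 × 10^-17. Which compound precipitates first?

Precipitation of each salt starts when its ion product equals its Ksp.
For Ag2SO4: 1.6 × 10^-5 = 0.043 × [Ag^+]^2  ⇒  [Ag^+] = 1.9 × 10^-2 M.
For AgI: 7.5 × 10^-17 = 0.057 × [Ag^+]  ⇒  [Ag^+] = 1.3 x 10^-15 M.
The salt with the lower threshold [Ag^+] precipitates first: AgI.

AgI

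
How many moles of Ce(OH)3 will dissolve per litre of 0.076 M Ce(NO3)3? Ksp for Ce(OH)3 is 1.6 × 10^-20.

Ce(OH)3(s) <=> Ce^3+(aq) + 3 OH^-(aq)
Ksp = [Ce^3+][OH^-]^3
Let s = moles of Ce(OH)3 that dissolve per litre. [Ce^3+] = 0.076 + s ≈ 0.076, [OH^-] = 3s (since Ce^3+ from Ce(NO3)3 dominates).
Ksp ≈ 0.076 × (3s)^3
s = 2.0 × 10^-7 M
Check: s = 2.0 x 10^-7 ≪ 0.076, so the approximation is valid.

2.0 x 10^-7 M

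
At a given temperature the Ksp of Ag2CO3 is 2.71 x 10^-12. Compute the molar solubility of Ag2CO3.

s ≈ 8.78 x 10^-5 M

Ag2CO3(s) ⇌ 2 Ag^+ + CO3^2-
Ksp = [Ag^+]^2[CO3^2-]
With molar solubility s: [Ag^+] = 2s, [CO3^2-] = s.
Ksp = (2s)^2s = 4s^3
s = (2.71 x 10^-12 / 4)^(1/3) = 8.78 × 10^-5 M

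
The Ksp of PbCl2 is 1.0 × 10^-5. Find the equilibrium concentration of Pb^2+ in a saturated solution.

[Pb^2+] = 0.014 M

PbCl2(s) ⇌ Pb^2+(aq) + 2 Cl^-(aq)
Ksp = [Pb^2+][Cl^-]^2
Let s = molar solubility. Then [Pb^2+] = s and [Cl^-] = 2s.
Ksp = s(2s)^2 = 4s^3
s = (1.0 × 10^-5 / 4)^(1/3) = 1.36 × 10^-2 M
[Pb^2+] = s = 1.4 × 10^-2 M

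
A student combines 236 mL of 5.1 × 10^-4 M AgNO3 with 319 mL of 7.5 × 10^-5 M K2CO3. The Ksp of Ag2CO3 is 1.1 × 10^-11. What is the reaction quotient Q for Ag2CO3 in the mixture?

Total volume = 236 + 319 = 555 mL.
[Ag^+] = 5.1 × 10^-4 × (236/555) = 2.17 × 10^-4 M
[CO3^2-] = 7.5 × 10^-5 × (319/555) = 4.31 x 10^-5 M
Ag2CO3(s) <=> 2 Ag^+ + CO3^2-, so Q = [Ag^+]^2[CO3^2-]
Q = (2.17 × 10^-4)^2(4.31 × 10^-5) = 2.0 × 10^-12
Q < Ksp, so no precipitate of Ag2CO3 forms.

Q = 2.0e-12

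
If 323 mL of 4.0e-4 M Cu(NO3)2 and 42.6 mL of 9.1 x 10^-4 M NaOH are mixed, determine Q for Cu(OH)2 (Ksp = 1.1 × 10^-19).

4.0e-12

Total volume = 323 + 42.6 = 365.6 mL.
[Cu^2+] = 4.0 × 10^-4 × (323/365.6) = 3.53 × 10^-4 M
[OH^-] = 9.1 x 10^-4 × (42.6/365.6) = 1.06 × 10^-4 M
Cu(OH)2(s) ⇌ Cu^2+(aq) + 2 OH^-(aq), so Q = [Cu^2+][OH^-]^2
Q = (3.53 x 10^-4)(1.06 × 10^-4)^2 = 4.0 x 10^-12
Q > Ksp, so Cu(OH)2 will precipitate.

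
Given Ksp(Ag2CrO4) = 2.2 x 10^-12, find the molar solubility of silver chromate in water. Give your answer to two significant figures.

s = 8.2 × 10^-5 M

Ag2CrO4(s) ⇌ 2 Ag^+(aq) + CrO4^2-(aq)
Ksp = [Ag^+]^2[CrO4^2-]
For each mole of Ag2CrO4 that dissolves: [Ag^+] = 2s, [CrO4^2-] = s.
Substituting: Ksp = (2s)^2s = 4s^3
Solving, s = (2.2 x 10^-12/4)^(1/3) = 8.2 x 10^-5 M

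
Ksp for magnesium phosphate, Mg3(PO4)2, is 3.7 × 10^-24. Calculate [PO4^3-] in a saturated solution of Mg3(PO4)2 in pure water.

Mg3(PO4)2(s) ⇌ 3 Mg^2+ + 2 PO4^3-
Ksp = [Mg^2+]^3[PO4^3-]^2
For each mole of Mg3(PO4)2 that dissolves: [Mg^2+] = 3s, [PO4^3-] = 2s.
So Ksp = (3s)^3 × (2s)^2 = 108s^5
s = (3.7 × 10^-24 / 108)^(1/5) = 8.07 × 10^-6 M
[PO4^3-] = 2s = 1.6 × 10^-5 M

[PO4^3-] ≈ 1.6e-5 M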